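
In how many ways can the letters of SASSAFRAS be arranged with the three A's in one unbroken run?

210

Treat the 3 copies of A as a single block. The multiset to arrange is then {AAA, F, R, S, S, S, S}, 7 items in all.
That gives (7)!/(4!) = 210 arrangements.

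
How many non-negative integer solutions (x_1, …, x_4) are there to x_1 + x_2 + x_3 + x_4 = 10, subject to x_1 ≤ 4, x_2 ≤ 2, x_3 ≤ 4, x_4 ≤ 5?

By stars and bars, unrestricted non-negative solutions to x_1+…+x_4 = 10 number C(10+3,3) = 286.
Subtract solutions that violate a single cap (substitute x_i' = x_i − (cap_i+1)): x_1 ≥ 5 gives C(8,3) = 56; x_2 ≥ 3 gives C(10,3) = 120; x_3 ≥ 5 gives C(8,3) = 56; x_4 ≥ 6 gives C(7,3) = 35. Together 267.
Add back pairs where two caps are both exceeded: 10 + 1 + 0 + 10 + 4 + 0 = 25.
By inclusion–exclusion the count is 286 − 267 + 25 = 44.

44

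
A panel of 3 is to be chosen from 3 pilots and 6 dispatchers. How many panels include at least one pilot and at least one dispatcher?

63

With no constraint there are C(9,3) = 84 possible selections.
Selections missing a whole group: no pilots → C(6,3) = 20; no dispatchers → C(3,3) = 1.
Both groups omitted at once is impossible, so 84 − 21 = 63.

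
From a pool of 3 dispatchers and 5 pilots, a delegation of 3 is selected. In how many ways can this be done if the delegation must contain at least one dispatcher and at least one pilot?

Unrestricted: C(8,3) = 56 ways to pick any 3 of the 8.
Subtract selections that omit an entire group: no dispatchers → C(5,3) = 10; no pilots → C(3,3) = 1.
Both groups omitted at once is impossible, so 56 − 11 = 45.

45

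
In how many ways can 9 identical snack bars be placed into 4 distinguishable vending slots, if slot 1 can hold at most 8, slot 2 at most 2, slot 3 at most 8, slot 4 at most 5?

Ignoring the caps, the number of non-negative solutions to x_1+…+x_4 = 9 is C(12,3) = 220.
Subtract solutions that violate a single cap (substitute x_i' = x_i − (cap_i+1)): x_1 ≥ 9 gives C(3,3) = 1; x_2 ≥ 3 gives C(9,3) = 84; x_3 ≥ 9 gives C(3,3) = 1; x_4 ≥ 6 gives C(6,3) = 20. Together 106.
Add back pairs where two caps are both exceeded: 0 + 0 + 0 + 0 + 1 + 0 = 1.
By inclusion–exclusion the count is 220 − 106 + 1 = 115.

115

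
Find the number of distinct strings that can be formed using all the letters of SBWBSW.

90

SBWBSW has 6 letters with B appearing twice, S appearing twice, and W appearing twice.
The number of distinct arrangements is 6!/(2!·2!·2!) = 720/8 = 90.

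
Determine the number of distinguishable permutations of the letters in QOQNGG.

Letter multiplicities in QOQNGG: G×2, N×1, O×1, Q×2.
Dividing 6! = 720 by 2!·2! = 4 for the repeated letters gives 180.

180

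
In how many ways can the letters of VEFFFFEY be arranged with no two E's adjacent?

630

There are 8!/(4!·2!) = 840 arrangements of VEFFFFEY in total.
Arrangements with the E's together: treat EE as one letter, giving (7)!/(4!) = 210.
Subtracting, 840 − 210 = 630 arrangements keep the E's apart.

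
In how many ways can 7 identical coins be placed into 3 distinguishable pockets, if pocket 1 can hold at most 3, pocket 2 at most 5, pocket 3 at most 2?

9

Ignoring the caps, the number of non-negative solutions to x_1+…+x_3 = 7 is C(9,2) = 36.
Subtract solutions that violate a single cap (substitute x_i' = x_i − (cap_i+1)): x_1 ≥ 4 gives C(5,2) = 10; x_2 ≥ 6 gives C(3,2) = 3; x_3 ≥ 3 gives C(6,2) = 15. Together 28.
Add back pairs where two caps are both exceeded: 0 + 1 + 0 = 1.
By inclusion–exclusion the count is 36 − 28 + 1 = 9.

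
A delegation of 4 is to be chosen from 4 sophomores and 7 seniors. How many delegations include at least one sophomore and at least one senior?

294

Total 4-person selections from all 11: C(11,4) = 330.
Selections missing a whole group: no sophomores → C(7,4) = 35; no seniors → C(4,4) = 1.
Both groups omitted at once is impossible, so 330 − 36 = 294.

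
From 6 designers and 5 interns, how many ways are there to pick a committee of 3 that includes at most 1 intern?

95

Split by how many interns are chosen (0 through 1).
Sum: C(5,0)·C(6,3) + C(5,1)·C(6,2) = 20 + 75 = 95.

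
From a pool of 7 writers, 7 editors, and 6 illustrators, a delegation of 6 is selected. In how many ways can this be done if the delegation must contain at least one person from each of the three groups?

32340

With no constraint there are C(20,6) = 38760 possible selections.
Selections missing a whole group: no writers → C(13,6) = 1716; no editors → C(13,6) = 1716; no illustrators → C(14,6) = 3003.
Add back selections omitting two groups (i.e. drawn from a single group): C(7,6) + C(7,6) + C(6,6) = 15.
By inclusion–exclusion: 38760 − 6435 + 15 = 32340.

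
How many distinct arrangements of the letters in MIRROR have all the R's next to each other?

Treat the 3 copies of R as a single block. The multiset to arrange is then {RRR, I, M, O}, 4 items in all.
All 4 items are distinct, so there are (4)! = 24 arrangements.

24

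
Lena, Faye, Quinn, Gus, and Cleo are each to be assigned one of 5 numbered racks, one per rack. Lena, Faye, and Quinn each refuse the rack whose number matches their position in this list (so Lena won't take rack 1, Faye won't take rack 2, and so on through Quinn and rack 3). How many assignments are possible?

Let Aᵢ (for i ∈ {1, 2, 3}) be the placements that put person i in their forbidden rack. Any j of these fix j positions, leaving (5−j)! ways to fill the rest, and there are C(3,j) ways to pick which j.
By inclusion–exclusion, the number of valid placements is Σ_{j=0}^{3} (−1)^j C(3,j)·(5−j)!.
Computing: 120 − 72 + 18 − 2 = 64.

64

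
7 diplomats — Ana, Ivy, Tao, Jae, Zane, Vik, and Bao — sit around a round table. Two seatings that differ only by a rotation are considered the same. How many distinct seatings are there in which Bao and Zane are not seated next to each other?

480

Without the restriction there are (6)! = 720 seatings.
Seatings with Bao beside Zane: treat them as a block with 2 internal orders, giving 2 × (5)! = 240.
Subtracting, 720 − 240 = 480.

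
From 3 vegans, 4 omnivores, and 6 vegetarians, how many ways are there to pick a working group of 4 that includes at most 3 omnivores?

714

Split by how many omnivores are chosen (0 through 3).
Sum: C(4,0)·C(9,4) + C(4,1)·C(9,3) + C(4,2)·C(9,2) + C(4,3)·C(9,1) = 126 + 336 + 216 + 36 = 714.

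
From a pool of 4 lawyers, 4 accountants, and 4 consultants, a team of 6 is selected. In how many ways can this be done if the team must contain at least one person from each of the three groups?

840

Unrestricted: C(12,6) = 924 ways to pick any 6 of the 12.
Selections missing a whole group: no lawyers → C(8,6) = 28; no accountants → C(8,6) = 28; no consultants → C(8,6) = 28.
Add back selections omitting two groups (i.e. drawn from a single group): C(4,6) + C(4,6) + C(4,6) = 0.
By inclusion–exclusion: 924 − 84 + 0 = 840.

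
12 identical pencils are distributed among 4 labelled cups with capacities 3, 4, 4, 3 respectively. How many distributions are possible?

10

Without the upper bounds there are C(15,3) = 455 ways to split 12 among 4 cups.
Subtract solutions that violate a single cap (substitute x_i' = x_i − (cap_i+1)): x_1 ≥ 4 gives C(11,3) = 165; x_2 ≥ 5 gives C(10,3) = 120; x_3 ≥ 5 gives C(10,3) = 120; x_4 ≥ 4 gives C(11,3) = 165. Together 570.
Add back pairs where two caps are both exceeded: 20 + 20 + 35 + 10 + 20 + 20 = 125.
By inclusion–exclusion the count is 455 − 570 + 125 = 10.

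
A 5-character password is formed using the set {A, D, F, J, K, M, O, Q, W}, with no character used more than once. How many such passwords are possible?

15120

This is a permutation of 5 out of 9: P(9,5) = 9!/4!.
That product is 9 × 8 × 7 × 6 × 5 = 15120.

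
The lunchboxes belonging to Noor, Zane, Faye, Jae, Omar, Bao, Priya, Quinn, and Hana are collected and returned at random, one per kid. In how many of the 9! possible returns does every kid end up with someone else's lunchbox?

Let Aᵢ be the assignments in which kid i gets their own lunchbox. We want the size of the complement of A₁∪…∪A_9.
By inclusion–exclusion this is Σ_{j=0}^{9} (−1)^j C(9,j)·(9−j)!.
Computing: 362880 − 362880 + 181440 − 60480 + 15120 − 3024 + 504 − 72 + 9 − 1 = 133496.

133496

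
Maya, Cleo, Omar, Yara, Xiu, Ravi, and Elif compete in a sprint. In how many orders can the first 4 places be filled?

This is an ordered selection of 4 from 7: P(7,4).
That gives 7 × 6 × 5 × 4 = 840.

840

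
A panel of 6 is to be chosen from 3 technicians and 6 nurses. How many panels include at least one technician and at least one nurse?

83

With no constraint there are C(9,6) = 84 possible selections.
Selections missing a whole group: no technicians → C(6,6) = 1; no nurses → C(3,6) = 0.
Both groups omitted at once is impossible, so 84 − 1 = 83.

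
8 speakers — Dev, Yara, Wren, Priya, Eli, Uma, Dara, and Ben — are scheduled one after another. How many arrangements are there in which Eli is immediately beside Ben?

10080

Glue Eli and Ben into one block (2 internal orders), leaving 7 units to arrange in a row.
That gives 2 × 7! = 2 × 5040 = 10080.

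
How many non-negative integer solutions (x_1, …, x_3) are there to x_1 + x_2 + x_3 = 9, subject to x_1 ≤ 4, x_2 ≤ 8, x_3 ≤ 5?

29

Ignoring the caps, the number of non-negative solutions to x_1+…+x_3 = 9 is C(11,2) = 55.
Subtract solutions that violate a single cap (substitute x_i' = x_i − (cap_i+1)): x_1 ≥ 5 gives C(6,2) = 15; x_2 ≥ 9 gives C(2,2) = 1; x_3 ≥ 6 gives C(5,2) = 10. Together 26.
No two caps can be exceeded simultaneously, so the pair terms are all 0.
By inclusion–exclusion the count is 55 − 26 + 0 = 29.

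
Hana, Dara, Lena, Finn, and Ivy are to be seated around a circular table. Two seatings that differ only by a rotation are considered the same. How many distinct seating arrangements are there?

Seat Hana anywhere (absorbing the rotational symmetry), then permute the other 4: (4)! = 24.

24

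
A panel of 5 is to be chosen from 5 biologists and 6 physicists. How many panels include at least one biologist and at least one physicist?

Unrestricted: C(11,5) = 462 ways to pick any 5 of the 11.
Subtract selections that omit an entire group: no biologists → C(6,5) = 6; no physicists → C(5,5) = 1.
Both groups omitted at once is impossible, so 462 − 7 = 455.

455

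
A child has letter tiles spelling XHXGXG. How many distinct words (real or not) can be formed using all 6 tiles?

XHXGXG has 6 letters with G appearing twice and X appearing 3 times.
The number of distinct arrangements is 6!/(3!·2!) = 720/12 = 60.

60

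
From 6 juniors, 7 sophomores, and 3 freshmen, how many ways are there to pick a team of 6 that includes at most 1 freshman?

5577

Split by how many freshmen are chosen (0 through 1).
Sum: C(3,0)·C(13,6) + C(3,1)·C(13,5) = 1716 + 3861 = 5577.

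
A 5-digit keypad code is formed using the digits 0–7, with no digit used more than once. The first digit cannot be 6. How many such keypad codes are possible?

5880

The first digit has 8−1 = 7 choices (anything except 6).
The remaining 4 digits are filled from the other 7 symbols without repetition: 7 × 6 × 5 × 4 = 840.
Total: 7 × 840 = 5880.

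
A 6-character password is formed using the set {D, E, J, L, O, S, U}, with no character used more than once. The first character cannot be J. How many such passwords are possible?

4320

The first character has 7−1 = 6 choices (anything except J).
The remaining 5 characters are filled from the other 6 symbols without repetition: 6 × 5 × 4 × 3 × 2 = 720.
Total: 6 × 720 = 4320.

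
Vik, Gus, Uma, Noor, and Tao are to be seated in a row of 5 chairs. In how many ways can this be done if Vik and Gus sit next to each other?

48

Treat {Vik, Gus} as a single unit. There are 4 units to order, and the pair itself can be ordered 2 ways.
So the count is 2·(4)! = 48.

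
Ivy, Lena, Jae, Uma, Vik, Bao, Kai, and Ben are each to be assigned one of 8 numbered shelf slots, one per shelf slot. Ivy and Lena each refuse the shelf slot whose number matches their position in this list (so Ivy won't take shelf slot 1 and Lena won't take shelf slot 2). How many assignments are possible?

Let Aᵢ (for i ∈ {1, 2}) be the placements that put person i in their forbidden shelf slot. Any j of these fix j positions, leaving (8−j)! ways to fill the rest, and there are C(2,j) ways to pick which j.
By inclusion–exclusion, the number of valid placements is Σ_{j=0}^{2} (−1)^j C(2,j)·(8−j)!.
Computing: 40320 − 10080 + 720 = 30960.

30960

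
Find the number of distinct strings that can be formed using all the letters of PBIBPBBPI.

Letter multiplicities in PBIBPBBPI: B×4, I×2, P×3.
Dividing 9! = 362880 by 4!·3!·2! = 288 for the repeated letters gives 1260.

1260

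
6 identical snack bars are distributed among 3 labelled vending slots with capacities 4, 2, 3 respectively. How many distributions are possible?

9

Without the upper bounds there are C(8,2) = 28 ways to split 6 among 3 vending slots.
Subtract solutions that violate a single cap (substitute x_i' = x_i − (cap_i+1)): x_1 ≥ 5 gives C(3,2) = 3; x_2 ≥ 3 gives C(5,2) = 10; x_3 ≥ 4 gives C(4,2) = 6. Together 19.
No two caps can be exceeded simultaneously, so the pair terms are all 0.
By inclusion–exclusion the count is 28 − 19 + 0 = 9.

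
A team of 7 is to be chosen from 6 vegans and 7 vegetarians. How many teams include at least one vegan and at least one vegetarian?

Unrestricted: C(13,7) = 1716 ways to pick any 7 of the 13.
Selections missing a whole group: no vegans → C(7,7) = 1; no vegetarians → C(6,7) = 0.
Both groups omitted at once is impossible, so 1716 − 1 = 1715.

1715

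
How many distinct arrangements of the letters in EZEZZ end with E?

4

Fix E in the last position and arrange the remaining 4 letters.
Those 4 letters have Z appearing 3 times, giving (4)!/(3!) = 4.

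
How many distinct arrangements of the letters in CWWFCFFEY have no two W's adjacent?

11760

Total arrangements of CWWFCFFEY: 9!/(3!·2!·2!) = 15120.
If the two W's are adjacent, glue them into one block, leaving 8 items to arrange: (8)!/(3!·2!) = 3360 ways.
Subtracting, 15120 − 3360 = 11760 arrangements keep the W's apart.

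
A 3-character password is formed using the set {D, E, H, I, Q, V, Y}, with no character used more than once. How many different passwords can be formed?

210

With no repetition, fill the 3 characters in order: 7 choices, then 6, down to 5.
7 × 6 × 5 = 210.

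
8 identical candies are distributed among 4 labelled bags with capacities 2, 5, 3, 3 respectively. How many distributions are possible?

38

Ignoring the caps, the number of non-negative solutions to x_1+…+x_4 = 8 is C(11,3) = 165.
Subtract solutions that violate a single cap (substitute x_i' = x_i − (cap_i+1)): x_1 ≥ 3 gives C(8,3) = 56; x_2 ≥ 6 gives C(5,3) = 10; x_3 ≥ 4 gives C(7,3) = 35; x_4 ≥ 4 gives C(7,3) = 35. Together 136.
Add back pairs where two caps are both exceeded: 0 + 4 + 4 + 0 + 0 + 1 = 9.
By inclusion–exclusion the count is 165 − 136 + 9 = 38.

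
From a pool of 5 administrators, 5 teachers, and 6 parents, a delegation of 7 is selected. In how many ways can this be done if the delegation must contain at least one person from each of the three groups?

Total 7-person selections from all 16: C(16,7) = 11440.
Subtract selections that omit an entire group: no administrators → C(11,7) = 330; no teachers → C(11,7) = 330; no parents → C(10,7) = 120.
Add back selections omitting two groups (i.e. drawn from a single group): C(5,7) + C(5,7) + C(6,7) = 0.
By inclusion–exclusion: 11440 − 780 + 0 = 10660.

10660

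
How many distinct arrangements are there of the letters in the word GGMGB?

20

GGMGB has 5 letters with G appearing 3 times.
Dividing 5! = 120 by 3! = 6 for the repeated letters gives 20.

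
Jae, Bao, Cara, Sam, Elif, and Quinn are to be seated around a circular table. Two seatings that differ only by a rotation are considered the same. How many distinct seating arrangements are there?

120

Around a circle, 6 distinct people have 6!/6 = (5)! = 120 rotationally distinct seatings.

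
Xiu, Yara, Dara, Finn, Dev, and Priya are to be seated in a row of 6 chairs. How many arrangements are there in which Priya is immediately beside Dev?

Place the 4 others and the Priya-Dev pair as 5 objects in a line; the pair has 2 internal arrangements.
So the count is 2·(5)! = 240.

240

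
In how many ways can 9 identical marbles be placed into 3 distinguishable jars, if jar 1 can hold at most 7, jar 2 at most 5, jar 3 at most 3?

21

Ignoring the caps, the number of non-negative solutions to x_1+…+x_3 = 9 is C(11,2) = 55.
Subtract solutions that violate a single cap (substitute x_i' = x_i − (cap_i+1)): x_1 ≥ 8 gives C(3,2) = 3; x_2 ≥ 6 gives C(5,2) = 10; x_3 ≥ 4 gives C(7,2) = 21. Together 34.
No two caps can be exceeded simultaneously, so the pair terms are all 0.
By inclusion–exclusion the count is 55 − 34 + 0 = 21.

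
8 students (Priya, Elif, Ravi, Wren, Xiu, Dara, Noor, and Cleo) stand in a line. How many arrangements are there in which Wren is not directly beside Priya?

There are 8! = 40320 arrangements in all. If Wren and Priya are adjacent, merging them into one block gives 2·(7)! = 10080 arrangements.
Complementary counting: 40320 − 10080 = 30240.

30240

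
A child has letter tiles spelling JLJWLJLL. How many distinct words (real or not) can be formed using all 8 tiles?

280

JLJWLJLL has 8 letters with J appearing 3 times and L appearing 4 times.
So there are 8! / (4!·3!) = 280 distinguishable arrangements.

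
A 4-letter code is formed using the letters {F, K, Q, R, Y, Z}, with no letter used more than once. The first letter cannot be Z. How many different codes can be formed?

300

The first letter has 6−1 = 5 choices (anything except Z).
The remaining 3 letters are filled from the other 5 symbols without repetition: 5 × 4 × 3 = 60.
Total: 5 × 60 = 300.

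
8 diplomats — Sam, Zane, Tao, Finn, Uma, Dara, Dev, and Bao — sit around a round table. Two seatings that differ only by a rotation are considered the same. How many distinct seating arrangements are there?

5040

Around a circle, 8 distinct people have 8!/8 = (7)! = 5040 rotationally distinct seatings.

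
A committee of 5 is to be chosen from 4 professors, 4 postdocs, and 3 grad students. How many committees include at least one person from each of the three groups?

Total 5-person selections from all 11: C(11,5) = 462.
Subtract selections that omit an entire group: no professors → C(7,5) = 21; no postdocs → C(7,5) = 21; no grad students → C(8,5) = 56.
Add back selections omitting two groups (i.e. drawn from a single group): C(4,5) + C(4,5) + C(3,5) = 0.
By inclusion–exclusion: 462 − 98 + 0 = 364.

364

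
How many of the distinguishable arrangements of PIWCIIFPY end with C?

Fix C in the last position and arrange the remaining 8 letters.
Those 8 letters have I appearing 3 times and P appearing twice, giving (8)!/(3!·2!) = 3360.

3360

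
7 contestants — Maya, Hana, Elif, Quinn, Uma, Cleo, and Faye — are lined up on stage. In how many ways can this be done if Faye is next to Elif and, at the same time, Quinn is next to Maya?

Treat {Faye,Elif} as one block (2 orders) and {Quinn,Maya} as another (2 orders).
That leaves 5 units to arrange: 2 × 2 × 5! = 4 × 120 = 480.

480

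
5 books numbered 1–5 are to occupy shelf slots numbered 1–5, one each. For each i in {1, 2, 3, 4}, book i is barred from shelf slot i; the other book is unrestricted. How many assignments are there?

Let Aᵢ (for 1 ≤ i ≤ 4) be the placements that put book i in its forbidden shelf slot. Any j of these fix j positions, leaving (5−j)! ways to fill the rest, and there are C(4,j) ways to pick which j.
By inclusion–exclusion, the number of valid placements is Σ_{j=0}^{4} (−1)^j C(4,j)·(5−j)!.
Computing: 120 − 96 + 36 − 8 + 1 = 53.

53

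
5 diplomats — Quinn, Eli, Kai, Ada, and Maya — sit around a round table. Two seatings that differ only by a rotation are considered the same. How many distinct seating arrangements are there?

Around a circle, 5 distinct people have 5!/5 = (4)! = 24 rotationally distinct seatings.

24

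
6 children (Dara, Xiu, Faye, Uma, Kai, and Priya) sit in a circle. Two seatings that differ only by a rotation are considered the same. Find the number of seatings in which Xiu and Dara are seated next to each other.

Glue Xiu and Dara into a block (2 internal orders). Seating 5 units around a circle gives (4)! arrangements.
So 2 × (4)! = 2 × 24 = 48.

48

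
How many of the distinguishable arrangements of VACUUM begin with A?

60

Fix A in the first position and arrange the remaining 5 letters.
Those 5 letters have U appearing twice, giving (5)!/(2!) = 60.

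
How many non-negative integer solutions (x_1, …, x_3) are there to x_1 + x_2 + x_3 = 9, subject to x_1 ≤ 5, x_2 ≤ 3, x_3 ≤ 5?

Ignoring the caps, the number of non-negative solutions to x_1+…+x_3 = 9 is C(11,2) = 55.
Subtract solutions that violate a single cap (substitute x_i' = x_i − (cap_i+1)): x_1 ≥ 6 gives C(5,2) = 10; x_2 ≥ 4 gives C(7,2) = 21; x_3 ≥ 6 gives C(5,2) = 10. Together 41.
No two caps can be exceeded simultaneously, so the pair terms are all 0.
By inclusion–exclusion the count is 55 − 41 + 0 = 14.

14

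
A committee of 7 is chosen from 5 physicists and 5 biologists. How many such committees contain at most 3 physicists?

Split by how many physicists are chosen (0 through 3).
Sum: C(5,0)·C(5,7) + C(5,1)·C(5,6) + C(5,2)·C(5,5) + C(5,3)·C(5,4) = 0 + 0 + 10 + 50 = 60.

60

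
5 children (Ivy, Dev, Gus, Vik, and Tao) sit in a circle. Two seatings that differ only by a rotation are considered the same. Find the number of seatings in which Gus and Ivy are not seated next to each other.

12

Without the restriction there are (4)! = 24 seatings.
Those with Gus next to Ivy: fuse the pair into one unit and seat 4 units around a circle — 2·(3)! = 12.
Subtracting, 24 − 12 = 12.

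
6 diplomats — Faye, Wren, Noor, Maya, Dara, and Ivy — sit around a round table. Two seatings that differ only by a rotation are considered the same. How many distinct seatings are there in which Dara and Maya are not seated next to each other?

All circular seatings of 6 people number (5)! = 120.
Those with Dara next to Maya: fuse the pair into one unit and seat 5 units around a circle — 2·(4)! = 48.
Subtracting, 120 − 48 = 72.

72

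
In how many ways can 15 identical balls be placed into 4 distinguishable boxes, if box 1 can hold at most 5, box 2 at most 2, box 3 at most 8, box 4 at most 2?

10

By stars and bars, unrestricted non-negative solutions to x_1+…+x_4 = 15 number C(15+3,3) = 816.
Subtract solutions that violate a single cap (substitute x_i' = x_i − (cap_i+1)): x_1 ≥ 6 gives C(12,3) = 220; x_2 ≥ 3 gives C(15,3) = 455; x_3 ≥ 9 gives C(9,3) = 84; x_4 ≥ 3 gives C(15,3) = 455. Together 1214.
Add back pairs where two caps are both exceeded: 84 + 1 + 84 + 20 + 220 + 20 = 429.
Subtract triples: 0 + 20 + 0 + 1 = 21.
By inclusion–exclusion the count is 816 − 1214 + 429 − 21 = 10.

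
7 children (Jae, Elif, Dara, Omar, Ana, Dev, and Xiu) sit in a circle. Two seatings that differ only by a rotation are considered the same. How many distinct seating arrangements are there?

720

Fix one person's seat to break rotational symmetry; the remaining 6 people can be arranged in (6)! = 720 ways.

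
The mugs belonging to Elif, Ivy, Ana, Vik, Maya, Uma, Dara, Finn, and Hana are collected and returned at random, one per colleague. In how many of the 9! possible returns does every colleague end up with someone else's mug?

This is the derangement count D_9: permutations of 9 items with no fixed point.
By inclusion–exclusion this is Σ_{j=0}^{9} (−1)^j C(9,j)·(9−j)!.
Computing: 362880 − 362880 + 181440 − 60480 + 15120 − 3024 + 504 − 72 + 9 − 1 = 133496.

133496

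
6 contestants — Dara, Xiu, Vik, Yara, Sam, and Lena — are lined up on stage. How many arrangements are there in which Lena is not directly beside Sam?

480

Of the 6! = 720 arrangements, those with Lena and Sam adjacent number 2 × 5! = 240 (treat the pair as a block with 2 internal orders).
So 720 − 240 = 480 arrangements keep them apart.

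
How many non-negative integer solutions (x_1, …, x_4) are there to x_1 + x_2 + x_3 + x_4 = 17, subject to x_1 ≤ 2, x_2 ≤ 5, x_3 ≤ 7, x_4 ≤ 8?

46

Without the upper bounds there are C(20,3) = 1140 ways to split 17 among 4 variables.
Subtract solutions that violate a single cap (substitute x_i' = x_i − (cap_i+1)): x_1 ≥ 3 gives C(17,3) = 680; x_2 ≥ 6 gives C(14,3) = 364; x_3 ≥ 8 gives C(12,3) = 220; x_4 ≥ 9 gives C(11,3) = 165. Together 1429.
Add back pairs where two caps are both exceeded: 165 + 84 + 56 + 20 + 10 + 1 = 336.
Subtract triples: 1 + 0 + 0 + 0 = 1.
By inclusion–exclusion the count is 1140 − 1429 + 336 − 1 = 46.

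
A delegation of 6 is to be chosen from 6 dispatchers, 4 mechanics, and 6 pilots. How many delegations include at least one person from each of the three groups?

Unrestricted: C(16,6) = 8008 ways to pick any 6 of the 16.
Subtract selections that omit an entire group: no dispatchers → C(10,6) = 210; no mechanics → C(12,6) = 924; no pilots → C(10,6) = 210.
Add back selections omitting two groups (i.e. drawn from a single group): C(6,6) + C(4,6) + C(6,6) = 2.
By inclusion–exclusion: 8008 − 1344 + 2 = 6666.

6666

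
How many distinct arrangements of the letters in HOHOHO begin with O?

10

Fix O in the first position and arrange the remaining 5 letters.
Those 5 letters have H appearing 3 times and O appearing twice, giving (5)!/(3!·2!) = 10.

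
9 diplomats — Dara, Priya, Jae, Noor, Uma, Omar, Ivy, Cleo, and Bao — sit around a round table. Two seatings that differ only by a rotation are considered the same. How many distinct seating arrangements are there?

Seat Dara anywhere (absorbing the rotational symmetry), then permute the other 8: (8)! = 40320.

40320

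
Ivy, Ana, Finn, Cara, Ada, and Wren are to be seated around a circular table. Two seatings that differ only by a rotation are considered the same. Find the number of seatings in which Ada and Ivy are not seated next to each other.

All circular seatings of 6 people number (5)! = 120.
Those with Ada next to Ivy: fuse the pair into one unit and seat 5 units around a circle — 2·(4)! = 48.
Subtracting, 120 − 48 = 72.

72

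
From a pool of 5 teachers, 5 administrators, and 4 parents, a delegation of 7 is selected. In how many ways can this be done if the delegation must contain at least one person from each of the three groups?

With no constraint there are C(14,7) = 3432 possible selections.
Selections missing a whole group: no teachers → C(9,7) = 36; no administrators → C(9,7) = 36; no parents → C(10,7) = 120.
Add back selections omitting two groups (i.e. drawn from a single group): C(5,7) + C(5,7) + C(4,7) = 0.
By inclusion–exclusion: 3432 − 192 + 0 = 3240.

3240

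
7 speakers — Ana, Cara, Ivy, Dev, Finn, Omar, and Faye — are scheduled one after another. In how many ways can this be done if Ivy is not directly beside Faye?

3600

Of the 7! = 5040 arrangements, those with Ivy and Faye adjacent number 2 × 6! = 1440 (treat the pair as a block with 2 internal orders).
So 5040 − 1440 = 3600 arrangements keep them apart.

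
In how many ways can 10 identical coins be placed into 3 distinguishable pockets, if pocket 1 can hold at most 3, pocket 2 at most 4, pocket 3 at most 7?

Without the upper bounds there are C(12,2) = 66 ways to split 10 among 3 pockets.
Subtract solutions that violate a single cap (substitute x_i' = x_i − (cap_i+1)): x_1 ≥ 4 gives C(8,2) = 28; x_2 ≥ 5 gives C(7,2) = 21; x_3 ≥ 8 gives C(4,2) = 6. Together 55.
Add back pairs where two caps are both exceeded: 3 + 0 + 0 = 3.
By inclusion–exclusion the count is 66 − 55 + 3 = 14.

14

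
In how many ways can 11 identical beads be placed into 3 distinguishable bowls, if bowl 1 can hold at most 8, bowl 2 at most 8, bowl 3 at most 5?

45

Ignoring the caps, the number of non-negative solutions to x_1+…+x_3 = 11 is C(13,2) = 78.
Subtract solutions that violate a single cap (substitute x_i' = x_i − (cap_i+1)): x_1 ≥ 9 gives C(4,2) = 6; x_2 ≥ 9 gives C(4,2) = 6; x_3 ≥ 6 gives C(7,2) = 21. Together 33.
No two caps can be exceeded simultaneously, so the pair terms are all 0.
By inclusion–exclusion the count is 78 − 33 + 0 = 45.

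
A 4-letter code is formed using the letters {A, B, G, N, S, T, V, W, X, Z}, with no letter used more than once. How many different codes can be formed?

Choose and order 4 of the 10 symbols: the first letter has 10 options, the next 9, then 8, 7.
10 × 9 × 8 × 7 = 5040.

5040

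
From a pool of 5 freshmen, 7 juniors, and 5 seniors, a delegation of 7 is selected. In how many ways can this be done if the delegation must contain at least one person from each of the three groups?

17745

Unrestricted: C(17,7) = 19448 ways to pick any 7 of the 17.
Subtract selections that omit an entire group: no freshmen → C(12,7) = 792; no juniors → C(10,7) = 120; no seniors → C(12,7) = 792.
Add back selections omitting two groups (i.e. drawn from a single group): C(5,7) + C(7,7) + C(5,7) = 1.
By inclusion–exclusion: 19448 − 1704 + 1 = 17745.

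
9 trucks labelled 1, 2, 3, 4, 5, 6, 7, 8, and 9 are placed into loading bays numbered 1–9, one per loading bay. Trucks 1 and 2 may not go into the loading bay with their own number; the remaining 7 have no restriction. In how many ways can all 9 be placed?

Let Aᵢ (for i ∈ {1, 2}) be the placements that put truck i in its forbidden loading bay. Any j of these fix j positions, leaving (9−j)! ways to fill the rest, and there are C(2,j) ways to pick which j.
By inclusion–exclusion, the number of valid placements is Σ_{j=0}^{2} (−1)^j C(2,j)·(9−j)!.
Computing: 362880 − 80640 + 5040 = 287280.

287280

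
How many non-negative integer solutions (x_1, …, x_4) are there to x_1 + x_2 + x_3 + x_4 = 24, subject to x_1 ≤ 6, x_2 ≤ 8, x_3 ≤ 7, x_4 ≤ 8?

56

Ignoring the caps, the number of non-negative solutions to x_1+…+x_4 = 24 is C(27,3) = 2925.
Subtract solutions that violate a single cap (substitute x_i' = x_i − (cap_i+1)): x_1 ≥ 7 gives C(20,3) = 1140; x_2 ≥ 9 gives C(18,3) = 816; x_3 ≥ 8 gives C(19,3) = 969; x_4 ≥ 9 gives C(18,3) = 816. Together 3741.
Add back pairs where two caps are both exceeded: 165 + 220 + 165 + 120 + 84 + 120 = 874.
Subtract triples: 1 + 0 + 1 + 0 = 2.
By inclusion–exclusion the count is 2925 − 3741 + 874 − 2 = 56.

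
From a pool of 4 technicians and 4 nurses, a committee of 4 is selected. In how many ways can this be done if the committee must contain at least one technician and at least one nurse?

68

With no constraint there are C(8,4) = 70 possible selections.
Selections missing a whole group: no technicians → C(4,4) = 1; no nurses → C(4,4) = 1.
Both groups omitted at once is impossible, so 70 − 2 = 68.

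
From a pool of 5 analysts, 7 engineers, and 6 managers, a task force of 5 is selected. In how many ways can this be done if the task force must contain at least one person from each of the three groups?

Total 5-person selections from all 18: C(18,5) = 8568.
Subtract selections that omit an entire group: no analysts → C(13,5) = 1287; no engineers → C(11,5) = 462; no managers → C(12,5) = 792.
Add back selections omitting two groups (i.e. drawn from a single group): C(5,5) + C(7,5) + C(6,5) = 28.
By inclusion–exclusion: 8568 − 2541 + 28 = 6055.

6055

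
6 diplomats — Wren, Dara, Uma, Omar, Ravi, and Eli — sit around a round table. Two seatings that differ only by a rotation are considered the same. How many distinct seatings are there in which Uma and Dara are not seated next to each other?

Without the restriction there are (5)! = 120 seatings.
Those with Uma next to Dara: fuse the pair into one unit and seat 5 units around a circle — 2·(4)! = 48.
Subtracting, 120 − 48 = 72.

72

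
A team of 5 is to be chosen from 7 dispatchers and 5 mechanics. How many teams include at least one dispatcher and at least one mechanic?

With no constraint there are C(12,5) = 792 possible selections.
Subtract selections that omit an entire group: no dispatchers → C(5,5) = 1; no mechanics → C(7,5) = 21.
Both groups omitted at once is impossible, so 792 − 22 = 770.

770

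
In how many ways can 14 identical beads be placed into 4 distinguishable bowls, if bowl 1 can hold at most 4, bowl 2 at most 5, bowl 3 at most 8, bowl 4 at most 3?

69

By stars and bars, unrestricted non-negative solutions to x_1+…+x_4 = 14 number C(14+3,3) = 680.
Subtract solutions that violate a single cap (substitute x_i' = x_i − (cap_i+1)): x_1 ≥ 5 gives C(12,3) = 220; x_2 ≥ 6 gives C(11,3) = 165; x_3 ≥ 9 gives C(8,3) = 56; x_4 ≥ 4 gives C(13,3) = 286. Together 727.
Add back pairs where two caps are both exceeded: 20 + 1 + 56 + 0 + 35 + 4 = 116.
By inclusion–exclusion the count is 680 − 727 + 116 = 69.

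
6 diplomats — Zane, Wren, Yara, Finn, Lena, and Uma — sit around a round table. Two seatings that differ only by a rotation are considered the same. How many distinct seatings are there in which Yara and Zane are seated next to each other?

48

Treat {Yara, Zane} as one unit (2 internal orders) and seat the resulting 5 units around the table: (4)! circular arrangements.
So 2 × (4)! = 2 × 24 = 48.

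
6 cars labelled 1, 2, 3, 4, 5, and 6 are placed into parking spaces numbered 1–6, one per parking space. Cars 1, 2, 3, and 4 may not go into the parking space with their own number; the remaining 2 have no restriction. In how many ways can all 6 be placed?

Let Aᵢ (for 1 ≤ i ≤ 4) be the placements that put car i in its forbidden parking space. Any j of these fix j positions, leaving (6−j)! ways to fill the rest, and there are C(4,j) ways to pick which j.
By inclusion–exclusion, the number of valid placements is Σ_{j=0}^{4} (−1)^j C(4,j)·(6−j)!.
Computing: 720 − 480 + 144 − 24 + 2 = 362.

362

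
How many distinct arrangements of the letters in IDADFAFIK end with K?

2520

Fix K in the last position and arrange the remaining 8 letters.
Those 8 letters have A appearing twice, D appearing twice, F appearing twice, and I appearing twice, giving (8)!/(2!·2!·2!·2!) = 2520.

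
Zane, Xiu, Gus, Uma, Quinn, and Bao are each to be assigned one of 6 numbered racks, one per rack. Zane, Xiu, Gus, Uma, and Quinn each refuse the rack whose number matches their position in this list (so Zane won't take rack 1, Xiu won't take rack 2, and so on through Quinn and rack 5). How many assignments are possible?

309

Let Aᵢ (for 1 ≤ i ≤ 5) be the placements that put person i in their forbidden rack. Any j of these fix j positions, leaving (6−j)! ways to fill the rest, and there are C(5,j) ways to pick which j.
By inclusion–exclusion, the number of valid placements is Σ_{j=0}^{5} (−1)^j C(5,j)·(6−j)!.
Computing: 720 − 600 + 240 − 60 + 10 − 1 = 309.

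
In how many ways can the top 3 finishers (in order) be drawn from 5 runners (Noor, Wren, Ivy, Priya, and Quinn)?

60

There are 5 choices for 1st place, 4 for 2nd, and 3 for 3rd.
That gives 5 × 4 × 3 = 60.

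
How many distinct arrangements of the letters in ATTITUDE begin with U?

840

With the first slot taken by U, it remains to arrange the other 7 letters (ATTITDE).
Those 7 letters have T appearing 3 times, giving (7)!/(3!) = 840.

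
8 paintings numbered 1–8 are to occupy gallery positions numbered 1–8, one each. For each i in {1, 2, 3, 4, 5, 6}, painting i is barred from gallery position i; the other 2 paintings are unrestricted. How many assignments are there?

18806

Let Aᵢ (for 1 ≤ i ≤ 6) be the placements that put painting i in its forbidden gallery position. Any j of these fix j positions, leaving (8−j)! ways to fill the rest, and there are C(6,j) ways to pick which j.
By inclusion–exclusion, the number of valid placements is Σ_{j=0}^{6} (−1)^j C(6,j)·(8−j)!.
Computing: 40320 − 30240 + 10800 − 2400 + 360 − 36 + 2 = 18806.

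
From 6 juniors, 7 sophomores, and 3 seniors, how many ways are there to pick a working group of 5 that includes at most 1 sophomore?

Split by how many sophomores are chosen (0 through 1).
Sum: C(7,0)·C(9,5) + C(7,1)·C(9,4) = 126 + 882 = 1008.

1008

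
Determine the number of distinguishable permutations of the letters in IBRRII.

The 6 letters of IBRRII have repeats: I appearing 3 times and R appearing twice.
Dividing 6! = 720 by 3!·2! = 12 for the repeated letters gives 60.

60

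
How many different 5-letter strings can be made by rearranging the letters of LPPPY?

20

LPPPY has 5 letters with P appearing 3 times.
The number of distinct arrangements is 5!/(3!) = 120/6 = 20.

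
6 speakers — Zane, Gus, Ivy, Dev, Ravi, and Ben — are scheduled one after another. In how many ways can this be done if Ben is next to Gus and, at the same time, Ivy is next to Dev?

96

Treat {Ben,Gus} as one block (2 orders) and {Ivy,Dev} as another (2 orders).
That leaves 4 units to arrange: 2 × 2 × 4! = 4 × 24 = 96.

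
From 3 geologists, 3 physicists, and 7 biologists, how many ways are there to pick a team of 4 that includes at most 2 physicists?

705

Split by how many physicists are chosen (0 through 2).
Sum: C(3,0)·C(10,4) + C(3,1)·C(10,3) + C(3,2)·C(10,2) = 210 + 360 + 135 = 705.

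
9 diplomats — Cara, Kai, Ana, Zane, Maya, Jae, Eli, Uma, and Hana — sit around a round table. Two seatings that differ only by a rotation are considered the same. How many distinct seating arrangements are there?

40320

Around a circle, 9 distinct people have 9!/9 = (8)! = 40320 rotationally distinct seatings.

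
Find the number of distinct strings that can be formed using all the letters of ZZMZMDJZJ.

The 9 letters of ZZMZMDJZJ have repeats: J appearing twice, M appearing twice, and Z appearing 4 times.
The number of distinct arrangements is 9!/(4!·2!·2!) = 362880/96 = 3780.

3780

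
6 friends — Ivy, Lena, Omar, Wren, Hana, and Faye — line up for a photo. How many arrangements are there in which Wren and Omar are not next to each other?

480

There are 6! = 720 arrangements in all. If Wren and Omar are adjacent, merging them into one block gives 2·(5)! = 240 arrangements.
So 720 − 240 = 480 arrangements keep them apart.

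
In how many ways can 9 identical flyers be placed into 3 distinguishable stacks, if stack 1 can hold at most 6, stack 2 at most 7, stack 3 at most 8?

45

By stars and bars, unrestricted non-negative solutions to x_1+…+x_3 = 9 number C(9+2,2) = 55.
Subtract solutions that violate a single cap (substitute x_i' = x_i − (cap_i+1)): x_1 ≥ 7 gives C(4,2) = 6; x_2 ≥ 8 gives C(3,2) = 3; x_3 ≥ 9 gives C(2,2) = 1. Together 10.
No two caps can be exceeded simultaneously, so the pair terms are all 0.
By inclusion–exclusion the count is 55 − 10 + 0 = 45.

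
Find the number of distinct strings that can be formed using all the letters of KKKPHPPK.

280

The 8 letters of KKKPHPPK have repeats: K appearing 4 times and P appearing 3 times.
So there are 8! / (4!·3!) = 280 distinguishable arrangements.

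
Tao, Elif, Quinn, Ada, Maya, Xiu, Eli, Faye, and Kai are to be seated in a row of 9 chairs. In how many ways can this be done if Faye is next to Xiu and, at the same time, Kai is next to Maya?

Treat {Faye,Xiu} as one block (2 orders) and {Kai,Maya} as another (2 orders).
That leaves 7 units to arrange: 2 × 2 × 7! = 4 × 5040 = 20160.

20160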